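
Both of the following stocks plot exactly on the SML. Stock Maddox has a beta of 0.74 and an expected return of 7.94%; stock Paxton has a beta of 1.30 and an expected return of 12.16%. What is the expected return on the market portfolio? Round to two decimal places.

9.90%

Both satisfy E(R) = R_f + β·MRP, so the slope of the SML is
MRP = (12.16% − 7.94%) / (1.30 − 0.74) = 4.22% / 0.56 = 7.5357%
R_f = E(R_Maddox) − β_Maddox·MRP = 7.94% − 0.74 × 7.5357% = 2.3636%
E(R_m) = R_f + MRP = 2.3636% + 7.5357% = 9.90%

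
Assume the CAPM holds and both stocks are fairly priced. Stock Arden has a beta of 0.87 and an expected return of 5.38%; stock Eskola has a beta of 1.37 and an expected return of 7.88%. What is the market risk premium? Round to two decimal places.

5.00%

Both satisfy E(R) = R_f + β·MRP, so the slope of the SML is
MRP = (7.88% − 5.38%) / (1.37 − 0.87) = 2.50% / 0.50 = 5.0000%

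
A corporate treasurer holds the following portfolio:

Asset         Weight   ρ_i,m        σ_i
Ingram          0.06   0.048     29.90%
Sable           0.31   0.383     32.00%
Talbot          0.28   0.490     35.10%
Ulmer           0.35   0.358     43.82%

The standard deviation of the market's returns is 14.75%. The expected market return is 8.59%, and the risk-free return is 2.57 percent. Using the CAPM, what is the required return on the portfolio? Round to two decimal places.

8.36%

β_Ingram = 0.048 × 29.90% / 14.75% = 0.0973
β_Sable = 0.383 × 32.00% / 14.75% = 0.8309
β_Talbot = 0.490 × 35.10% / 14.75% = 1.1660
β_Ulmer = 0.358 × 43.82% / 14.75% = 1.0636
β_P = Σ w_i β_i = 0.06×0.0973 + 0.31×0.8309 + 0.28×1.1660 + 0.35×1.0636 = 0.9622
MRP = 8.59% − 2.57% = 6.02%
E(R_P) = R_f + β_P × MRP = 2.57% + 0.9622 × 6.02% = 8.36%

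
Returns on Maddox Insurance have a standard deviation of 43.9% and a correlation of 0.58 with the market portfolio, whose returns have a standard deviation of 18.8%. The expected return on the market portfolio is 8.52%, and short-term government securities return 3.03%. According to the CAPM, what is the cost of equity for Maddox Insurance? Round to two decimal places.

β = ρ × σ_i / σ_m = 0.58 × 43.9% / 18.8% = 1.3544
MRP = 8.52% − 3.03% = 5.49%
E(R) = 3.03% + 1.3544 × 5.49% = 10.47%

10.47%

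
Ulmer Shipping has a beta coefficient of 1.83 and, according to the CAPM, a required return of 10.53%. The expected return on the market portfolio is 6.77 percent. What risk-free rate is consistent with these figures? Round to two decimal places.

2.24%

E(R) = R_f + β(E(R_m) − R_f) = R_f(1 − β) + β·E(R_m)
10.53% = R_f × (1 − 1.83) + 1.83 × 6.77%
10.53% = R_f × -0.83 + 12.3891%
R_f = (10.53% − 12.3891%) / -0.83 = 2.24%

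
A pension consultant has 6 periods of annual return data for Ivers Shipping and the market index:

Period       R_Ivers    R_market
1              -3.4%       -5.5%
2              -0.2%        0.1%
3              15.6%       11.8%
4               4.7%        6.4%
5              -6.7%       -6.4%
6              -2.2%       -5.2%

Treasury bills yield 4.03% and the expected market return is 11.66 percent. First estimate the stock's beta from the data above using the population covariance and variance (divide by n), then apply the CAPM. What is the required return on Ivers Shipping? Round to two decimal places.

11.86%

Mean R_i = (-3.4 − 0.2 + 15.6 + 4.7 − 6.7 − 2.2) / 6 = 1.3000%
Mean R_m = (-5.5 + 0.1 + 11.8 + 6.4 − 6.4 − 5.2) / 6 = 0.2000%
Σ(R_i − R̄_i)(R_m − R̄_m) = 285.6000  ⇒  Cov = 285.6000 / 6 = 47.6000
Σ(R_m − R̄_m)² = 278.2200  ⇒  Var(R_m) = 278.2200 / 6 = 46.3700
β = Cov / Var(R_m) = 47.6000 / 46.3700 = 1.0265
MRP = 11.66% − 4.03% = 7.63%
E(R) = R_f + β × MRP = 4.03% + 1.0265 × 7.63% = 11.86%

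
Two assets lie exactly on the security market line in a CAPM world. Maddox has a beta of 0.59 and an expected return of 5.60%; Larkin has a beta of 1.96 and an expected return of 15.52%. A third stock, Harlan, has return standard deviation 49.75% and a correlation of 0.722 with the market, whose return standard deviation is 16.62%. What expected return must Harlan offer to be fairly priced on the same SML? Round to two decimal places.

MRP = (15.52% − 5.60%) / (1.96 − 0.59) = 7.2409%
R_f = 5.60% − 0.59 × 7.2409% = 1.3279%
β_Harlan = ρ·σ_i/σ_m = 0.722 × 49.75 / 16.62 = 2.1612
E(R_Harlan) = R_f + β × MRP = 1.3279% + 2.1612 × 7.2409% = 16.98%

16.98%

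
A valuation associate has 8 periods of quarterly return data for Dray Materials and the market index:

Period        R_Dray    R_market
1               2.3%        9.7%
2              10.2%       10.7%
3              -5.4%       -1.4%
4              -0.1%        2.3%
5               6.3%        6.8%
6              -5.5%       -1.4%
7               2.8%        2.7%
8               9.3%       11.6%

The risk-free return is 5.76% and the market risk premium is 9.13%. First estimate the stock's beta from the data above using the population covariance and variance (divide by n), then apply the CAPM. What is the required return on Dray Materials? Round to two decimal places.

15.22%

Mean R_i = (2.3 + 10.2 − 5.4 − 0.1 + 6.3 − 5.5 + 2.8 + 9.3) / 8 = 2.4875%
Mean R_m = (9.7 + 10.7 − 1.4 + 2.3 + 6.8 − 1.4 + 2.7 + 11.6) / 8 = 5.1250%
Σ(R_i − R̄_i)(R_m − R̄_m) = 202.7725  ⇒  Cov = 202.7725 / 8 = 25.3466
Σ(R_m − R̄_m)² = 195.7550  ⇒  Var(R_m) = 195.7550 / 8 = 24.4694
β = Cov / Var(R_m) = 25.3466 / 24.4694 = 1.0358
E(R) = R_f + β × MRP = 5.76% + 1.0358 × 9.13% = 15.22%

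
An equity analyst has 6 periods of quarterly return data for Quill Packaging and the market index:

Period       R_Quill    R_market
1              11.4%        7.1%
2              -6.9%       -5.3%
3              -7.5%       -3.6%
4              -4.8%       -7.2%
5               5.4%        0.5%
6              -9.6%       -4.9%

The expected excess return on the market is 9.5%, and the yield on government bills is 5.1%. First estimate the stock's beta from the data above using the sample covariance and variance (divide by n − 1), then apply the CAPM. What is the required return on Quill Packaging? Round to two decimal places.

19.04%

Mean R_i = (11.4 − 6.9 − 7.5 − 4.8 + 5.4 − 9.6) / 6 = -2.0000%
Mean R_m = (7.1 − 5.3 − 3.6 − 7.2 + 0.5 − 4.9) / 6 = -2.2333%
Σ(R_i − R̄_i)(R_m − R̄_m) = 202.0100  ⇒  Cov = 202.0100 / 5 = 40.4020
Σ(R_m − R̄_m)² = 137.6333  ⇒  Var(R_m) = 137.6333 / 5 = 27.5267
β = Cov / Var(R_m) = 40.4020 / 27.5267 = 1.4677
E(R) = R_f + β × MRP = 5.1% + 1.4677 × 9.5% = 19.04%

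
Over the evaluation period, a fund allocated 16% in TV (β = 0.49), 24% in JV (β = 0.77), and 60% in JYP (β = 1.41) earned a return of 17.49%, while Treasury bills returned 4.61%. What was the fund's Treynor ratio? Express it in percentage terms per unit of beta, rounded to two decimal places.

11.61%

β_P = 0.16×0.49 + 0.24×0.77 + 0.60×1.41 = 1.1092
Treynor = (R_P − R_f) / β_P = (17.49% − 4.61%) / 1.1092 = 12.88% / 1.1092 = 11.61%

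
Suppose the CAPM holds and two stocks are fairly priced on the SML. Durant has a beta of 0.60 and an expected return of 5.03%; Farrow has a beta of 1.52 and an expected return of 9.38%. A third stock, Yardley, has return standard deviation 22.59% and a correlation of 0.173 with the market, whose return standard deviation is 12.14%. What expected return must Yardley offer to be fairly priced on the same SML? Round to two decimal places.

3.72%

MRP = (9.38% − 5.03%) / (1.52 − 0.60) = 4.7283%
R_f = 5.03% − 0.60 × 4.7283% = 2.1930%
β_Yardley = ρ·σ_i/σ_m = 0.173 × 22.59 / 12.14 = 0.3219
E(R_Yardley) = R_f + β × MRP = 2.1930% + 0.3219 × 4.7283% = 3.72%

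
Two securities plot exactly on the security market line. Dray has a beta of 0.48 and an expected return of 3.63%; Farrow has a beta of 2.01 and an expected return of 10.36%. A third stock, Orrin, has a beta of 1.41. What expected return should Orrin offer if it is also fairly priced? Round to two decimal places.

7.72%

MRP (SML slope) = (10.36% − 3.63%) / (2.01 − 0.48) = 6.73% / 1.53 = 4.3987%
R_f (intercept) = 3.63% − 0.48 × 4.3987% = 1.5186%
E(R_Orrin) = R_f + β × MRP = 1.5186% + 1.41 × 4.3987% = 7.72%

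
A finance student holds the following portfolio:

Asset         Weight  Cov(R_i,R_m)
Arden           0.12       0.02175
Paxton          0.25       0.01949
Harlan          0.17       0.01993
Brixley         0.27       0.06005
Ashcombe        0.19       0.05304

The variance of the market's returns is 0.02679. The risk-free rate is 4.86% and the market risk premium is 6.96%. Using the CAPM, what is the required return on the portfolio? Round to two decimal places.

14.51%

β_Arden = 0.02175 / 0.02679 = 0.8119
β_Paxton = 0.01949 / 0.02679 = 0.7275
β_Harlan = 0.01993 / 0.02679 = 0.7439
β_Brixley = 0.06005 / 0.02679 = 2.2415
β_Ashcombe = 0.05304 / 0.02679 = 1.9798
β_P = Σ w_i β_i = 0.12×0.8119 + 0.25×0.7275 + 0.17×0.7439 + 0.27×2.2415 + 0.19×1.9798 = 1.3871
E(R_P) = R_f + β_P × MRP = 4.86% + 1.3871 × 6.96% = 14.51%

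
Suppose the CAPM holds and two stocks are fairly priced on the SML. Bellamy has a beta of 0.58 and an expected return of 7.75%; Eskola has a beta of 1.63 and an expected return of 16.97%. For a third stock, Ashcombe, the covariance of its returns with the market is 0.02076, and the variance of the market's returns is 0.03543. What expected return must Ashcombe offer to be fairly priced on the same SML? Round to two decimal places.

MRP = (16.97% − 7.75%) / (1.63 − 0.58) = 8.7810%
R_f = 7.75% − 0.58 × 8.7810% = 2.6570%
β_Ashcombe = Cov / Var(R_m) = 0.02076 / 0.03543 = 0.5859
E(R_Ashcombe) = R_f + β × MRP = 2.6570% + 0.5859 × 8.7810% = 7.80%

7.80%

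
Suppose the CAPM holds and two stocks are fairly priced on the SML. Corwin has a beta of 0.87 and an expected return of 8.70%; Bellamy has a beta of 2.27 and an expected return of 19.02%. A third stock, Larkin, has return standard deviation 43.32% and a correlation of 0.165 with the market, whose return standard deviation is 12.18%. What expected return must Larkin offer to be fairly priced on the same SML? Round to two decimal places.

MRP = (19.02% − 8.70%) / (2.27 − 0.87) = 7.3714%
R_f = 8.70% − 0.87 × 7.3714% = 2.2869%
β_Larkin = ρ·σ_i/σ_m = 0.165 × 43.32 / 12.18 = 0.5868
E(R_Larkin) = R_f + β × MRP = 2.2869% + 0.5868 × 7.3714% = 6.61%

6.61%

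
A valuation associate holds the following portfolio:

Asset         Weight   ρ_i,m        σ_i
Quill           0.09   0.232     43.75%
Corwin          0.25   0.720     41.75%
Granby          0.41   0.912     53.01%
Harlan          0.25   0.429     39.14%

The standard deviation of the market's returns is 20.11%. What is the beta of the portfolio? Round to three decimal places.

β_Quill = 0.232 × 43.75% / 20.11% = 0.5047
β_Corwin = 0.720 × 41.75% / 20.11% = 1.4948
β_Granby = 0.912 × 53.01% / 20.11% = 2.4040
β_Harlan = 0.429 × 39.14% / 20.11% = 0.8350
β_P = Σ w_i β_i = 0.09×0.5047 + 0.25×1.4948 + 0.41×2.4040 + 0.25×0.8350 = 1.6135

1.614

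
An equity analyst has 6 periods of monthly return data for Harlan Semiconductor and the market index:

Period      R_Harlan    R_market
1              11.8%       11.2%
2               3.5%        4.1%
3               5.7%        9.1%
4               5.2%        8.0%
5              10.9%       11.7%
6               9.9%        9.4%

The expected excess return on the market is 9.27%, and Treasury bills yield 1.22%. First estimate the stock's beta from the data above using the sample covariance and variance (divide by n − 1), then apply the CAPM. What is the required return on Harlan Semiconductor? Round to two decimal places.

11.54%

Mean R_i = (11.8 + 3.5 + 5.7 + 5.2 + 10.9 + 9.9) / 6 = 7.8333%
Mean R_m = (11.2 + 4.1 + 9.1 + 8.0 + 11.7 + 9.4) / 6 = 8.9167%
Σ(R_i − R̄_i)(R_m − R̄_m) = 41.4867  ⇒  Cov = 41.4867 / 5 = 8.2973
Σ(R_m − R̄_m)² = 37.2683  ⇒  Var(R_m) = 37.2683 / 5 = 7.4537
β = Cov / Var(R_m) = 8.2973 / 7.4537 = 1.1132
E(R) = R_f + β × MRP = 1.22% + 1.1132 × 9.27% = 11.54%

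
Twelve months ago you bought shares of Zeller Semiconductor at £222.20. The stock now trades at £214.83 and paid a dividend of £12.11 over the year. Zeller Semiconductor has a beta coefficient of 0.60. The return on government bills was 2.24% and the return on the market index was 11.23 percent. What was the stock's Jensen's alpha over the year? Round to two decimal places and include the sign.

-5.50%

Realised HPR = (P1 + D1 − P0) / P0 = (214.83 + 12.11 − 222.20) / 222.20 = 4.74 / 222.20 = 2.1332%
MRP = 11.23% − 2.24% = 8.99%
CAPM required = R_f + β·MRP = 2.24% + 0.60 × 8.99% = 7.6340%
α = realised − required = 2.1332% − 7.6340% = -5.50%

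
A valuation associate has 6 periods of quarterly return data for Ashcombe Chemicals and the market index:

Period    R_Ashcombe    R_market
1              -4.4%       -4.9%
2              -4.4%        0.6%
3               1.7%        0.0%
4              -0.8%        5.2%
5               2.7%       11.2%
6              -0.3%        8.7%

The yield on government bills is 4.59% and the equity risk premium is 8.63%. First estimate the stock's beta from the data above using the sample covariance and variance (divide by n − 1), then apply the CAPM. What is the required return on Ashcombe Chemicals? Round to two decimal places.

Mean R_i = (-4.4 − 4.4 + 1.7 − 0.8 + 2.7 − 0.3) / 6 = -0.9167%
Mean R_m = (-4.9 + 0.6 + 0.0 + 5.2 + 11.2 + 8.7) / 6 = 3.4667%
Σ(R_i − R̄_i)(R_m − R̄_m) = 61.4567  ⇒  Cov = 61.4567 / 5 = 12.2913
Σ(R_m − R̄_m)² = 180.4333  ⇒  Var(R_m) = 180.4333 / 5 = 36.0867
β = Cov / Var(R_m) = 12.2913 / 36.0867 = 0.3406
E(R) = R_f + β × MRP = 4.59% + 0.3406 × 8.63% = 7.53%

7.53%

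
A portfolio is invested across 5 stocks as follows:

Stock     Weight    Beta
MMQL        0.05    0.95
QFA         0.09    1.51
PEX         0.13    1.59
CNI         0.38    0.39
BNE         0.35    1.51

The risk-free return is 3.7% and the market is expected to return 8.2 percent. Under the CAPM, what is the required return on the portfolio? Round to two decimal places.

β_P = Σ w_i β_i = 0.05×0.95 + 0.09×1.51 + 0.13×1.59 + 0.38×0.39 + 0.35×1.51 = 1.0668
MRP = 8.2% − 3.7% = 4.50%
E(R_P) = R_f + β_P × MRP = 3.7% + 1.0668 × 4.5% = 8.50%

8.50%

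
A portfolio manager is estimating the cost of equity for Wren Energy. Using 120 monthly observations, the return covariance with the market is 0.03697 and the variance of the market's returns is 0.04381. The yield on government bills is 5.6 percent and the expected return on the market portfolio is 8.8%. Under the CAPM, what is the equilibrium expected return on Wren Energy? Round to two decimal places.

β = Cov(R_i, R_m) / Var(R_m) = 0.03697 / 0.04381 = 0.8439
MRP = 8.8% − 5.6% = 3.20%
E(R) = R_f + β × MRP = 5.6% + 0.8439 × 3.2% = 8.30%

8.30%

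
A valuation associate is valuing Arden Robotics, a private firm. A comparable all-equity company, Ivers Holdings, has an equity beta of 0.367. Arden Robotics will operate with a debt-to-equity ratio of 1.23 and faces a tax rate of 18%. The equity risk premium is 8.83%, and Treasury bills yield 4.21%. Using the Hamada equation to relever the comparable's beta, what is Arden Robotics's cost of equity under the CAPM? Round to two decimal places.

10.72%

β_L = β_U × [1 + (1 − t)(D/E)] = 0.367 × [1 + (1 − 0.18) × 1.23]
    = 0.367 × [1 + 0.82 × 1.23] = 0.367 × 2.0086 = 0.7372
E(R) = R_f + β_L × MRP = 4.21% + 0.7372 × 8.83% = 10.72%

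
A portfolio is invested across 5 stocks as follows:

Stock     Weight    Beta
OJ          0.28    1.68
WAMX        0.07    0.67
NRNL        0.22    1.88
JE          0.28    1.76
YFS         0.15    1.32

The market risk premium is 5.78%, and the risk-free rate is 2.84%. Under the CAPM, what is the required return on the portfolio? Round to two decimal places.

β_P = Σ w_i β_i = 0.28×1.68 + 0.07×0.67 + 0.22×1.88 + 0.28×1.76 + 0.15×1.32 = 1.6217
E(R_P) = R_f + β_P × MRP = 2.84% + 1.6217 × 5.78% = 12.21%

12.21%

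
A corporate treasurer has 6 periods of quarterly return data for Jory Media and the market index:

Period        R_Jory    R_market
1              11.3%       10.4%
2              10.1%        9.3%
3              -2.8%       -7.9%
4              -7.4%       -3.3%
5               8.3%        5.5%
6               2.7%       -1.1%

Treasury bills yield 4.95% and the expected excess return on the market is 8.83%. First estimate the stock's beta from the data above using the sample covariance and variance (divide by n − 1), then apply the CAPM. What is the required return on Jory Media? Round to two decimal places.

13.17%

Mean R_i = (11.3 + 10.1 − 2.8 − 7.4 + 8.3 + 2.7) / 6 = 3.7000%
Mean R_m = (10.4 + 9.3 − 7.9 − 3.3 + 5.5 − 1.1) / 6 = 2.1500%
Σ(R_i − R̄_i)(R_m − R̄_m) = 252.9400  ⇒  Cov = 252.9400 / 5 = 50.5880
Σ(R_m − R̄_m)² = 271.6750  ⇒  Var(R_m) = 271.6750 / 5 = 54.3350
β = Cov / Var(R_m) = 50.5880 / 54.3350 = 0.9310
E(R) = R_f + β × MRP = 4.95% + 0.9310 × 8.83% = 13.17%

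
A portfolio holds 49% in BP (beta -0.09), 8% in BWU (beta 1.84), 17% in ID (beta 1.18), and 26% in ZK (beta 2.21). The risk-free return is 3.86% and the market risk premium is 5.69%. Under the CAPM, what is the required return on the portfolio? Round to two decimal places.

β_P = Σ w_i β_i = 0.49×-0.09 + 0.08×1.84 + 0.17×1.18 + 0.26×2.21 = 0.8783
E(R_P) = R_f + β_P × MRP = 3.86% + 0.8783 × 5.69% = 8.86%

8.86%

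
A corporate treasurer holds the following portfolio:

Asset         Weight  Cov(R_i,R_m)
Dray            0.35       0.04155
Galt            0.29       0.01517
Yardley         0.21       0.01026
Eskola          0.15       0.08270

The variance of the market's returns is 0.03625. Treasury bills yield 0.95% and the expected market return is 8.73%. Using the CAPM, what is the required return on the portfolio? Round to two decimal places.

8.14%

β_Dray = 0.04155 / 0.03625 = 1.1462
β_Galt = 0.01517 / 0.03625 = 0.4185
β_Yardley = 0.01026 / 0.03625 = 0.2830
β_Eskola = 0.08270 / 0.03625 = 2.2814
β_P = Σ w_i β_i = 0.35×1.1462 + 0.29×0.4185 + 0.21×0.2830 + 0.15×2.2814 = 0.9242
MRP = 8.73% − 0.95% = 7.78%
E(R_P) = R_f + β_P × MRP = 0.95% + 0.9242 × 7.78% = 8.14%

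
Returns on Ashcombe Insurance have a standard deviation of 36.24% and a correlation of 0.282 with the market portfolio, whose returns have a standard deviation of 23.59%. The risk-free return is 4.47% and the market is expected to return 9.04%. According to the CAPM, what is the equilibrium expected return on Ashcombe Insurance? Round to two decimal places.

β = ρ × σ_i / σ_m = 0.282 × 36.24% / 23.59% = 0.4332
MRP = 9.04% − 4.47% = 4.57%
E(R) = 4.47% + 0.4332 × 4.57% = 6.45%

6.45%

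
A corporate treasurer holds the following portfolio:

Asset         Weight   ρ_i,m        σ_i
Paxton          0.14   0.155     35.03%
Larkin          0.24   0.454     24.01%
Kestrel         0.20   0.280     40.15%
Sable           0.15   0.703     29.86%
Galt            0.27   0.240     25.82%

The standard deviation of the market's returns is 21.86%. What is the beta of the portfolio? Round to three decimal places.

0.478

β_Paxton = 0.155 × 35.03% / 21.86% = 0.2484
β_Larkin = 0.454 × 24.01% / 21.86% = 0.4987
β_Kestrel = 0.280 × 40.15% / 21.86% = 0.5143
β_Sable = 0.703 × 29.86% / 21.86% = 0.9603
β_Galt = 0.240 × 25.82% / 21.86% = 0.2835
β_P = Σ w_i β_i = 0.14×0.2484 + 0.24×0.4987 + 0.20×0.5143 + 0.15×0.9603 + 0.27×0.2835 = 0.4779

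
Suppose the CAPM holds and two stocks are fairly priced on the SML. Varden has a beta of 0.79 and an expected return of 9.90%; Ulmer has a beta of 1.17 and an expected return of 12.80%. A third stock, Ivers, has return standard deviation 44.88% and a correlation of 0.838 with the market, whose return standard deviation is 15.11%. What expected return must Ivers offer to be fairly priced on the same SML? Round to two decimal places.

22.87%

MRP = (12.80% − 9.90%) / (1.17 − 0.79) = 7.6316%
R_f = 9.90% − 0.79 × 7.6316% = 3.8710%
β_Ivers = ρ·σ_i/σ_m = 0.838 × 44.88 / 15.11 = 2.4890
E(R_Ivers) = R_f + β × MRP = 3.8710% + 2.4890 × 7.6316% = 22.87%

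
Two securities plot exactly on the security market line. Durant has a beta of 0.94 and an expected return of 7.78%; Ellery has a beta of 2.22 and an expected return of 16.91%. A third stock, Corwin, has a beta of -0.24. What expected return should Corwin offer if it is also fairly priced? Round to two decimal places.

MRP (SML slope) = (16.91% − 7.78%) / (2.22 − 0.94) = 9.13% / 1.28 = 7.1328%
R_f (intercept) = 7.78% − 0.94 × 7.1328% = 1.0752%
E(R_Corwin) = R_f + β × MRP = 1.0752% + -0.24 × 7.1328% = -0.64%

-0.64%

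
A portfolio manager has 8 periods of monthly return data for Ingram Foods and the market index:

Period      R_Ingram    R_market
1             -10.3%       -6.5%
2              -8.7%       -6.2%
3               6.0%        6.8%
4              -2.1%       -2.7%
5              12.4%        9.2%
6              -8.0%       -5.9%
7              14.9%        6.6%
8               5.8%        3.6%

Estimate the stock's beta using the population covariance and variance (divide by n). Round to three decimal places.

1.438

Mean R_i = (-10.3 − 8.7 + 6.0 − 2.1 + 12.4 − 8.0 + 14.9 + 5.8) / 8 = 1.2500%
Mean R_m = (-6.5 − 6.2 + 6.8 − 2.7 + 9.2 − 5.9 + 6.6 + 3.6) / 8 = 0.6125%
Σ(R_i − R̄_i)(R_m − R̄_m) = 441.7350  ⇒  Cov = 441.7350 / 8 = 55.2169
Σ(R_m − R̄_m)² = 307.1888  ⇒  Var(R_m) = 307.1888 / 8 = 38.3986
β = Cov / Var(R_m) = 55.2169 / 38.3986 = 1.4380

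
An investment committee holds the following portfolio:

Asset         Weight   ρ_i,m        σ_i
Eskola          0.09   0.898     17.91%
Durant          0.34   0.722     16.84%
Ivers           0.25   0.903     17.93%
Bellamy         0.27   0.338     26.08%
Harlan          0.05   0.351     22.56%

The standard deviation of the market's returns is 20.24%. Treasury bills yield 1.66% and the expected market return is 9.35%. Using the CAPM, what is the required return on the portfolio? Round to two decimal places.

6.37%

β_Eskola = 0.898 × 17.91% / 20.24% = 0.7946
β_Durant = 0.722 × 16.84% / 20.24% = 0.6007
β_Ivers = 0.903 × 17.93% / 20.24% = 0.7999
β_Bellamy = 0.338 × 26.08% / 20.24% = 0.4355
β_Harlan = 0.351 × 22.56% / 20.24% = 0.3912
β_P = Σ w_i β_i = 0.09×0.7946 + 0.34×0.6007 + 0.25×0.7999 + 0.27×0.4355 + 0.05×0.3912 = 0.6129
MRP = 9.35% − 1.66% = 7.69%
E(R_P) = R_f + β_P × MRP = 1.66% + 0.6129 × 7.69% = 6.37%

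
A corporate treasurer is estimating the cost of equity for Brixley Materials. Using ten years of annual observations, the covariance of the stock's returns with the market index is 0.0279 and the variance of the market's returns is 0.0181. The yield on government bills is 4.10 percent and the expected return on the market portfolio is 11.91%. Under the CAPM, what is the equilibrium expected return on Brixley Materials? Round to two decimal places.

16.14%

β = Cov(R_i, R_m) / Var(R_m) = 0.0279 / 0.0181 = 1.5414
MRP = 11.91% − 4.10% = 7.81%
E(R) = R_f + β × MRP = 4.10% + 1.5414 × 7.81% = 16.14%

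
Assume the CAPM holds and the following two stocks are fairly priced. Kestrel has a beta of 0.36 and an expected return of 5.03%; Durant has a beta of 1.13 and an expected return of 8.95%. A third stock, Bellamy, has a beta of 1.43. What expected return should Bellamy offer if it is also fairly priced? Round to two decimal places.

MRP (SML slope) = (8.95% − 5.03%) / (1.13 − 0.36) = 3.92% / 0.77 = 5.0909%
R_f (intercept) = 5.03% − 0.36 × 5.0909% = 3.1973%
E(R_Bellamy) = R_f + β × MRP = 3.1973% + 1.43 × 5.0909% = 10.48%

10.48%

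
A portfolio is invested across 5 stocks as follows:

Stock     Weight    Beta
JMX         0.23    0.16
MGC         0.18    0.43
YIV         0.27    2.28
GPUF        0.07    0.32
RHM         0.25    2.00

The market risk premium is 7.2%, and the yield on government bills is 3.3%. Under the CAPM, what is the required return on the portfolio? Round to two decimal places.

12.32%

β_P = Σ w_i β_i = 0.23×0.16 + 0.18×0.43 + 0.27×2.28 + 0.07×0.32 + 0.25×2.00 = 1.2522
E(R_P) = R_f + β_P × MRP = 3.3% + 1.2522 × 7.2% = 12.32%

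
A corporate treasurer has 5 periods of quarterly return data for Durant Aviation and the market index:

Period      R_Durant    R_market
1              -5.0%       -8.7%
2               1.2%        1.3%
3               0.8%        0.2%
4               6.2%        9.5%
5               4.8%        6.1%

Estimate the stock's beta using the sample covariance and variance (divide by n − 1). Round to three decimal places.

0.629

Mean R_i = (-5.0 + 1.2 + 0.8 + 6.2 + 4.8) / 5 = 1.6000%
Mean R_m = (-8.7 + 1.3 + 0.2 + 9.5 + 6.1) / 5 = 1.6800%
Σ(R_i − R̄_i)(R_m − R̄_m) = 119.9600  ⇒  Cov = 119.9600 / 4 = 29.9900
Σ(R_m − R̄_m)² = 190.7680  ⇒  Var(R_m) = 190.7680 / 4 = 47.6920
β = Cov / Var(R_m) = 29.9900 / 47.6920 = 0.6288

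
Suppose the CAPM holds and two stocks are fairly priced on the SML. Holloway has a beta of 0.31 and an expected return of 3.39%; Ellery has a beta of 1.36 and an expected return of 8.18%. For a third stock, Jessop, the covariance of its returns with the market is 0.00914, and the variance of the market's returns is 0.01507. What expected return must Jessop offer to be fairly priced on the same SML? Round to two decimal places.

MRP = (8.18% − 3.39%) / (1.36 − 0.31) = 4.5619%
R_f = 3.39% − 0.31 × 4.5619% = 1.9758%
β_Jessop = Cov / Var(R_m) = 0.00914 / 0.01507 = 0.6065
E(R_Jessop) = R_f + β × MRP = 1.9758% + 0.6065 × 4.5619% = 4.74%

4.74%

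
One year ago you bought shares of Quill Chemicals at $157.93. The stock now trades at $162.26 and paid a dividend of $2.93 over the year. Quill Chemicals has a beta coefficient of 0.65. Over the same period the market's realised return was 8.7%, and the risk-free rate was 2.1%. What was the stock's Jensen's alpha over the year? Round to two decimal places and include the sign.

Realised HPR = (P1 + D1 − P0) / P0 = (162.26 + 2.93 − 157.93) / 157.93 = 7.26 / 157.93 = 4.5970%
MRP = 8.7% − 2.1% = 6.60%
CAPM required = R_f + β·MRP = 2.1% + 0.65 × 6.6% = 6.3900%
α = realised − required = 4.5970% − 6.3900% = -1.79%

-1.79%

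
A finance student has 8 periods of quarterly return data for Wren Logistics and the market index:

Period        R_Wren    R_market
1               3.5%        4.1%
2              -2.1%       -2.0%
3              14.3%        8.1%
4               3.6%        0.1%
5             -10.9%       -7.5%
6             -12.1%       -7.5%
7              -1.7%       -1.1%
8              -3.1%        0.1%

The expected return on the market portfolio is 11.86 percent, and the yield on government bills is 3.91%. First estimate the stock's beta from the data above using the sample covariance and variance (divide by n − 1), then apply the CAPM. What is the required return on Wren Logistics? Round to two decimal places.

16.18%

Mean R_i = (3.5 − 2.1 + 14.3 + 3.6 − 10.9 − 12.1 − 1.7 − 3.1) / 8 = -1.0625%
Mean R_m = (4.1 − 2.0 + 8.1 + 0.1 − 7.5 − 7.5 − 1.1 + 0.1) / 8 = -0.7125%
Σ(R_i − R̄_i)(R_m − R̄_m) = 302.7438  ⇒  Cov = 302.7438 / 7 = 43.2491
Σ(R_m − R̄_m)² = 196.0888  ⇒  Var(R_m) = 196.0888 / 7 = 28.0127
β = Cov / Var(R_m) = 43.2491 / 28.0127 = 1.5439
MRP = 11.86% − 3.91% = 7.95%
E(R) = R_f + β × MRP = 3.91% + 1.5439 × 7.95% = 16.18%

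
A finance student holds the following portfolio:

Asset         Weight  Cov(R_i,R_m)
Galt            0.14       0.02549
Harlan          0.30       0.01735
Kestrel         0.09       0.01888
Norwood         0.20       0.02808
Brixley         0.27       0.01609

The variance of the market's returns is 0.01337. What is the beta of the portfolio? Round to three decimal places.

1.528

β_Galt = 0.02549 / 0.01337 = 1.9065
β_Harlan = 0.01735 / 0.01337 = 1.2977
β_Kestrel = 0.01888 / 0.01337 = 1.4121
β_Norwood = 0.02808 / 0.01337 = 2.1002
β_Brixley = 0.01609 / 0.01337 = 1.2034
β_P = Σ w_i β_i = 0.14×1.9065 + 0.30×1.2977 + 0.09×1.4121 + 0.20×2.1002 + 0.27×1.2034 = 1.5283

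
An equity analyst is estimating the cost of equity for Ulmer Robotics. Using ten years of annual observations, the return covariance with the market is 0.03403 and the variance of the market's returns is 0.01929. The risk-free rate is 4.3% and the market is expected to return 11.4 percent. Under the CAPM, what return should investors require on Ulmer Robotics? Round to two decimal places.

16.83%

β = Cov(R_i, R_m) / Var(R_m) = 0.03403 / 0.01929 = 1.7641
MRP = 11.4% − 4.3% = 7.10%
E(R) = R_f + β × MRP = 4.3% + 1.7641 × 7.1% = 16.83%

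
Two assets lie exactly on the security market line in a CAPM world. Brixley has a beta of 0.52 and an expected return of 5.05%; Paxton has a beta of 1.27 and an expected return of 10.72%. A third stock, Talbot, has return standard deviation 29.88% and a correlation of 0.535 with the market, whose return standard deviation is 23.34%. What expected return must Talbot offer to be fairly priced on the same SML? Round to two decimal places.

MRP = (10.72% − 5.05%) / (1.27 − 0.52) = 7.5600%
R_f = 5.05% − 0.52 × 7.5600% = 1.1188%
β_Talbot = ρ·σ_i/σ_m = 0.535 × 29.88 / 23.34 = 0.6849
E(R_Talbot) = R_f + β × MRP = 1.1188% + 0.6849 × 7.5600% = 6.30%

6.30%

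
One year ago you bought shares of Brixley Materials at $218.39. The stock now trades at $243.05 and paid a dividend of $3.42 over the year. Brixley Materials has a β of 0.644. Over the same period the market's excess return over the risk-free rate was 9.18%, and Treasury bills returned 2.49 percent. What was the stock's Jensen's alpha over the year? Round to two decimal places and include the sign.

Realised HPR = (P1 + D1 − P0) / P0 = (243.05 + 3.42 − 218.39) / 218.39 = 28.08 / 218.39 = 12.8577%
CAPM required = R_f + β·MRP = 2.49% + 0.644 × 9.18% = 8.40192%
α = realised − required = 12.8577% − 8.40192% = +4.46%

+4.46%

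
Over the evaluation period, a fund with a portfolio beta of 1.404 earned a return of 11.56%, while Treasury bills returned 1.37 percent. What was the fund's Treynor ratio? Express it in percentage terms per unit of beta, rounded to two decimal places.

7.26%

Treynor = (R_P − R_f) / β_P = (11.56% − 1.37%) / 1.4040 = 10.19% / 1.4040 = 7.26%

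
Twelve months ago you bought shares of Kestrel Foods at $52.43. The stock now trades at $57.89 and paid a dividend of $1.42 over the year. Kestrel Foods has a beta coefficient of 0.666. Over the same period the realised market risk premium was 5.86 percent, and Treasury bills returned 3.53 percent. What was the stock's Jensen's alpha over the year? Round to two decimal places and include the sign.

+5.69%

Realised HPR = (P1 + D1 − P0) / P0 = (57.89 + 1.42 − 52.43) / 52.43 = 6.88 / 52.43 = 13.1223%
CAPM required = R_f + β·MRP = 3.53% + 0.666 × 5.86% = 7.43276%
α = realised − required = 13.1223% − 7.43276% = +5.69%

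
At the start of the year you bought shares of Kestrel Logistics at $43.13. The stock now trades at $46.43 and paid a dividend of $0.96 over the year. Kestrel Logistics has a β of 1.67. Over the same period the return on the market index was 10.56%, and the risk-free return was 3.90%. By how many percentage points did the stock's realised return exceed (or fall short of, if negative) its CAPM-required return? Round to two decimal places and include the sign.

Realised HPR = (P1 + D1 − P0) / P0 = (46.43 + 0.96 − 43.13) / 43.13 = 4.26 / 43.13 = 9.8771%
MRP = 10.56% − 3.90% = 6.66%
CAPM required = R_f + β·MRP = 3.90% + 1.67 × 6.66% = 15.0222%
α = realised − required = 9.8771% − 15.0222% = -5.15%

-5.15%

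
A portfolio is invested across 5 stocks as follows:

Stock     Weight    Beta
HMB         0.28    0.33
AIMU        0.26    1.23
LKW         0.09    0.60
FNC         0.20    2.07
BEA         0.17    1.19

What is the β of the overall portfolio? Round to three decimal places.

β_P = Σ w_i β_i = 0.28×0.33 + 0.26×1.23 + 0.09×0.60 + 0.20×2.07 + 0.17×1.19 = 1.0825

1.083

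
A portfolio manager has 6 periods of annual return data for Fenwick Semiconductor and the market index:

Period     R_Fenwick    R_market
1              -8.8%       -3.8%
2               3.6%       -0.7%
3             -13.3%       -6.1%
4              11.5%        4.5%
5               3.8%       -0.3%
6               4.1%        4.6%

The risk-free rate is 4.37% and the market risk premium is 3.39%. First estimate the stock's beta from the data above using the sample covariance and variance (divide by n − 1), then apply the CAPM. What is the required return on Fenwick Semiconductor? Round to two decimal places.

Mean R_i = (-8.8 + 3.6 − 13.3 + 11.5 + 3.8 + 4.1) / 6 = 0.1500%
Mean R_m = (-3.8 − 0.7 − 6.1 + 4.5 − 0.3 + 4.6) / 6 = -0.3000%
Σ(R_i − R̄_i)(R_m − R̄_m) = 181.7900  ⇒  Cov = 181.7900 / 5 = 36.3580
Σ(R_m − R̄_m)² = 93.1000  ⇒  Var(R_m) = 93.1000 / 5 = 18.6200
β = Cov / Var(R_m) = 36.3580 / 18.6200 = 1.9526
E(R) = R_f + β × MRP = 4.37% + 1.9526 × 3.39% = 10.99%

10.99%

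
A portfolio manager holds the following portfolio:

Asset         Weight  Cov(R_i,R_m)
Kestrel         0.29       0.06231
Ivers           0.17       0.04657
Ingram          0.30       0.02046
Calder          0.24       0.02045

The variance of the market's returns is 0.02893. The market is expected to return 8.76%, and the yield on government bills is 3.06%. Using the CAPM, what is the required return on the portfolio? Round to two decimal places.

10.36%

β_Kestrel = 0.06231 / 0.02893 = 2.1538
β_Ivers = 0.04657 / 0.02893 = 1.6097
β_Ingram = 0.02046 / 0.02893 = 0.7072
β_Calder = 0.02045 / 0.02893 = 0.7069
β_P = Σ w_i β_i = 0.29×2.1538 + 0.17×1.6097 + 0.30×0.7072 + 0.24×0.7069 = 1.2801
MRP = 8.76% − 3.06% = 5.70%
E(R_P) = R_f + β_P × MRP = 3.06% + 1.2801 × 5.70% = 10.36%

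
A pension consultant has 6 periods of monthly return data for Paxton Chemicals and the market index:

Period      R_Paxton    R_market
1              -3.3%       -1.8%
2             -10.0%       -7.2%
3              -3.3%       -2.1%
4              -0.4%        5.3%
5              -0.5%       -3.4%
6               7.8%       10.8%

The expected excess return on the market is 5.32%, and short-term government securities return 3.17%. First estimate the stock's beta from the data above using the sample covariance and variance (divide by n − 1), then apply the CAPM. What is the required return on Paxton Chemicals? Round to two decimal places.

Mean R_i = (-3.3 − 10.0 − 3.3 − 0.4 − 0.5 + 7.8) / 6 = -1.6167%
Mean R_m = (-1.8 − 7.2 − 2.1 + 5.3 − 3.4 + 10.8) / 6 = 0.2667%
Σ(R_i − R̄_i)(R_m − R̄_m) = 171.2767  ⇒  Cov = 171.2767 / 5 = 34.2553
Σ(R_m − R̄_m)² = 215.3533  ⇒  Var(R_m) = 215.3533 / 5 = 43.0707
β = Cov / Var(R_m) = 34.2553 / 43.0707 = 0.7953
E(R) = R_f + β × MRP = 3.17% + 0.7953 × 5.32% = 7.40%

7.40%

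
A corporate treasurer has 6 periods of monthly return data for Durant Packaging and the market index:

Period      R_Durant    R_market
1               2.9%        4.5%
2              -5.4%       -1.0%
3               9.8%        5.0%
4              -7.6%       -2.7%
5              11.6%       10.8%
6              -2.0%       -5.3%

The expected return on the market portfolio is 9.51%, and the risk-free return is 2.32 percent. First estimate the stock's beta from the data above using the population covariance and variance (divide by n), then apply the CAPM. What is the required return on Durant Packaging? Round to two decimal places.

Mean R_i = (2.9 − 5.4 + 9.8 − 7.6 + 11.6 − 2.0) / 6 = 1.5500%
Mean R_m = (4.5 − 1.0 + 5.0 − 2.7 + 10.8 − 5.3) / 6 = 1.8833%
Σ(R_i − R̄_i)(R_m − R̄_m) = 206.3350  ⇒  Cov = 206.3350 / 6 = 34.3892
Σ(R_m − R̄_m)² = 176.9883  ⇒  Var(R_m) = 176.9883 / 6 = 29.4981
β = Cov / Var(R_m) = 34.3892 / 29.4981 = 1.1658
MRP = 9.51% − 2.32% = 7.19%
E(R) = R_f + β × MRP = 2.32% + 1.1658 × 7.19% = 10.70%

10.70%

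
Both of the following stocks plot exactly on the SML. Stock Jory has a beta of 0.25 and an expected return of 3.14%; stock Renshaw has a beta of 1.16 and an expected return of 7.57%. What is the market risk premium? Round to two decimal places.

Both satisfy E(R) = R_f + β·MRP, so the slope of the SML is
MRP = (7.57% − 3.14%) / (1.16 − 0.25) = 4.43% / 0.91 = 4.8681%

4.87%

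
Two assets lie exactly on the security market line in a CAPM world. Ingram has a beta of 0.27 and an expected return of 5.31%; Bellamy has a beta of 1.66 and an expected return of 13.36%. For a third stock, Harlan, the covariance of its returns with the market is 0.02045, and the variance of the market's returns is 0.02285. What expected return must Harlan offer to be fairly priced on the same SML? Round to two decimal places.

MRP = (13.36% − 5.31%) / (1.66 − 0.27) = 5.7914%
R_f = 5.31% − 0.27 × 5.7914% = 3.7463%
β_Harlan = Cov / Var(R_m) = 0.02045 / 0.02285 = 0.8950
E(R_Harlan) = R_f + β × MRP = 3.7463% + 0.8950 × 5.7914% = 8.93%

8.93%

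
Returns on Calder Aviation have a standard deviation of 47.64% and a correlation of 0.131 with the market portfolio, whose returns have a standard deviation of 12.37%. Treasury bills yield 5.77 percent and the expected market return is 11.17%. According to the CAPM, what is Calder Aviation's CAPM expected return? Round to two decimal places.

β = ρ × σ_i / σ_m = 0.131 × 47.64% / 12.37% = 0.5045
MRP = 11.17% − 5.77% = 5.40%
E(R) = 5.77% + 0.5045 × 5.40% = 8.49%

8.49%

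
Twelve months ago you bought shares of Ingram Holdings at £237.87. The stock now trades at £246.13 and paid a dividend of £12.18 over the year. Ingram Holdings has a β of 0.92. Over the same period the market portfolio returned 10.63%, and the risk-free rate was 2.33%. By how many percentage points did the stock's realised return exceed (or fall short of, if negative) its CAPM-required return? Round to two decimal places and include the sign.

Realised HPR = (P1 + D1 − P0) / P0 = (246.13 + 12.18 − 237.87) / 237.87 = 20.44 / 237.87 = 8.5929%
MRP = 10.63% − 2.33% = 8.30%
CAPM required = R_f + β·MRP = 2.33% + 0.92 × 8.30% = 9.9660%
α = realised − required = 8.5929% − 9.9660% = -1.37%

-1.37%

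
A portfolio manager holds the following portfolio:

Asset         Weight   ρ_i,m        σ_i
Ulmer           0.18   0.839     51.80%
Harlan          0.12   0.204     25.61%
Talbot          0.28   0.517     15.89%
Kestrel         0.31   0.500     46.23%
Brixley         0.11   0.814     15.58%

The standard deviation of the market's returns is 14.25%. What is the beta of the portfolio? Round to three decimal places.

1.355

β_Ulmer = 0.839 × 51.80% / 14.25% = 3.0498
β_Harlan = 0.204 × 25.61% / 14.25% = 0.3666
β_Talbot = 0.517 × 15.89% / 14.25% = 0.5765
β_Kestrel = 0.500 × 46.23% / 14.25% = 1.6221
β_Brixley = 0.814 × 15.58% / 14.25% = 0.8900
β_P = Σ w_i β_i = 0.18×3.0498 + 0.12×0.3666 + 0.28×0.5765 + 0.31×1.6221 + 0.11×0.8900 = 1.3551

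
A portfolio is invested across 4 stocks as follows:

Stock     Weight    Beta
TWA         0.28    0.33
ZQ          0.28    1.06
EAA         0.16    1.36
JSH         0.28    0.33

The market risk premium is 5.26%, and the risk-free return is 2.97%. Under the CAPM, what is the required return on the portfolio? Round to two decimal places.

β_P = Σ w_i β_i = 0.28×0.33 + 0.28×1.06 + 0.16×1.36 + 0.28×0.33 = 0.6992
E(R_P) = R_f + β_P × MRP = 2.97% + 0.6992 × 5.26% = 6.65%

6.65%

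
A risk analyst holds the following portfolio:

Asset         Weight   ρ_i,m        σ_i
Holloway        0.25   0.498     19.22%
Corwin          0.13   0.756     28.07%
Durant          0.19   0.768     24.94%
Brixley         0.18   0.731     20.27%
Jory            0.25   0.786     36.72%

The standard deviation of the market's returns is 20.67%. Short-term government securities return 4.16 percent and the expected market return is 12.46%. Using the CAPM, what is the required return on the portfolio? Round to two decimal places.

β_Holloway = 0.498 × 19.22% / 20.67% = 0.4631
β_Corwin = 0.756 × 28.07% / 20.67% = 1.0267
β_Durant = 0.768 × 24.94% / 20.67% = 0.9267
β_Brixley = 0.731 × 20.27% / 20.67% = 0.7169
β_Jory = 0.786 × 36.72% / 20.67% = 1.3963
β_P = Σ w_i β_i = 0.25×0.4631 + 0.13×1.0267 + 0.19×0.9267 + 0.18×0.7169 + 0.25×1.3963 = 0.9034
MRP = 12.46% − 4.16% = 8.30%
E(R_P) = R_f + β_P × MRP = 4.16% + 0.9034 × 8.30% = 11.66%

11.66%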